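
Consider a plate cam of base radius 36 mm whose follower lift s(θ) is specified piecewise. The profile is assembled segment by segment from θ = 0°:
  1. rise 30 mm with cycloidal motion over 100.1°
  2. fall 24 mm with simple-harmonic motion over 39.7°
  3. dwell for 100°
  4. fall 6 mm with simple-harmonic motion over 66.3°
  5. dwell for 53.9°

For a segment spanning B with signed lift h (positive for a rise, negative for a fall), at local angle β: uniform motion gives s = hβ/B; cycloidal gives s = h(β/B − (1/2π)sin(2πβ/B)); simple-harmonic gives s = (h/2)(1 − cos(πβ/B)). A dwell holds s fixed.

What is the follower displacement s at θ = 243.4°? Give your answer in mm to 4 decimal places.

seg 1 [0°–100.1°] cycloidal, h=30: full span → s += 30 → s = 30.0000
seg 2 [100.1°–139.8°] simple-harmonic, h=-24: full span → s += -24 → s = 6.0000
seg 3 [139.8°–239.8°] dwell: s stays 6.0000
seg 4 [239.8°–306.1°] simple-harmonic, h=-6: θ=243.4° here. β=3.6, B=66.3. -6/2·(1 − cos(π·0.0543)) = -0.0435 → s = 5.9565

5.9565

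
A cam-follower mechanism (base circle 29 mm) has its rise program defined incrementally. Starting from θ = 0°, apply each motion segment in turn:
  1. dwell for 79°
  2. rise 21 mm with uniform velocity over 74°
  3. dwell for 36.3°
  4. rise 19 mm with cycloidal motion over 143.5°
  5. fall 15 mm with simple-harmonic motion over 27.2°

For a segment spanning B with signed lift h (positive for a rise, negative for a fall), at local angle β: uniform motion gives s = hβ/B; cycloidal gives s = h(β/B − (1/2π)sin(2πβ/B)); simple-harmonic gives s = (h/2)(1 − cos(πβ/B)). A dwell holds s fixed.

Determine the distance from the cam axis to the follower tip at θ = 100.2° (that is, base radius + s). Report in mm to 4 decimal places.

seg 1 [0°–79°] dwell: s stays 0.0000
seg 2 [79°–153°] uniform, h=21: θ=100.2° here. β=21.2, B=74. 21·21.2/74 = 6.0162 → s = 6.0162
radial distance = base radius + s = 29 + 6.0162 = 35.0162

35.0162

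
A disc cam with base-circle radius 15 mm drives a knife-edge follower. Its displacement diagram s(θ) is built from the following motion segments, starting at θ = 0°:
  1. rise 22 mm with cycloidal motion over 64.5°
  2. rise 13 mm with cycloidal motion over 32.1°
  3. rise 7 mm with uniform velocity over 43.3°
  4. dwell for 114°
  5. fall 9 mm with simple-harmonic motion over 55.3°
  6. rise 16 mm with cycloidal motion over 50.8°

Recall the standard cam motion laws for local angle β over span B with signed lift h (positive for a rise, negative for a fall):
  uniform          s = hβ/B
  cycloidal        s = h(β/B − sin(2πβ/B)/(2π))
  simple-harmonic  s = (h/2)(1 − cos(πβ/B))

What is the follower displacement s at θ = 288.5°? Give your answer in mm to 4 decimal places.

seg 1 [0°–64.5°] cycloidal, h=22: full span → s += 22 → s = 22.0000
seg 2 [64.5°–96.6°] cycloidal, h=13: full span → s += 13 → s = 35.0000
seg 3 [96.6°–139.9°] uniform, h=7: full span → s += 7 → s = 42.0000
seg 4 [139.9°–253.9°] dwell: s stays 42.0000
seg 5 [253.9°–309.2°] simple-harmonic, h=-9: θ=288.5° here. β=34.6, B=55.3. -9/2·(1 − cos(π·0.6257)) = -6.2309 → s = 35.7691

35.7691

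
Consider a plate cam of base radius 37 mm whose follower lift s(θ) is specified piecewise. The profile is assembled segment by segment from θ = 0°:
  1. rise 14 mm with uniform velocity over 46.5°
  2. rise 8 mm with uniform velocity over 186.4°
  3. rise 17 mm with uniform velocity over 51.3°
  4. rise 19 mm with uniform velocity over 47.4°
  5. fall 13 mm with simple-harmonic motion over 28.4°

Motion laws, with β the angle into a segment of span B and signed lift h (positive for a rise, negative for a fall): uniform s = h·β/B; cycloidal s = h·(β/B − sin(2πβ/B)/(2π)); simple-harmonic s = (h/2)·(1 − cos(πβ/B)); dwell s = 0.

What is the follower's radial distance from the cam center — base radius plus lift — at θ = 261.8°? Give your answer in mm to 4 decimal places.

seg 1 [0°–46.5°] uniform, h=14: full span → s += 14 → s = 14.0000
seg 2 [46.5°–232.9°] uniform, h=8: full span → s += 8 → s = 22.0000
seg 3 [232.9°–284.2°] uniform, h=17: θ=261.8° here. β=28.9, B=51.3. 17·28.9/51.3 = 9.5770 → s = 31.5770
radial distance = base radius + s = 37 + 31.5770 = 68.5770

68.5770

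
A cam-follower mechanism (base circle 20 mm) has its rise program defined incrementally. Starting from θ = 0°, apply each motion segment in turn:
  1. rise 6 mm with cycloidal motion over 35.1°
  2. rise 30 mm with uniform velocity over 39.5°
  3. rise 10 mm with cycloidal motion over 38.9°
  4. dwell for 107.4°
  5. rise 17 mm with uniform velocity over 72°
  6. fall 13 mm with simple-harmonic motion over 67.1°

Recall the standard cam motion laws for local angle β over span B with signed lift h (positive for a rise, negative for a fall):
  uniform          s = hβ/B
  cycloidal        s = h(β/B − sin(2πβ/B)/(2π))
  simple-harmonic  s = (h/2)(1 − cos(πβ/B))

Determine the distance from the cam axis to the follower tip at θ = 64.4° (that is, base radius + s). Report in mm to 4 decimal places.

seg 1 [0°–35.1°] cycloidal, h=6: full span → s += 6 → s = 6.0000
seg 2 [35.1°–74.6°] uniform, h=30: θ=64.4° here. β=29.3, B=39.5. 30·29.3/39.5 = 22.2532 → s = 28.2532
radial distance = base radius + s = 20 + 28.2532 = 48.2532

48.2532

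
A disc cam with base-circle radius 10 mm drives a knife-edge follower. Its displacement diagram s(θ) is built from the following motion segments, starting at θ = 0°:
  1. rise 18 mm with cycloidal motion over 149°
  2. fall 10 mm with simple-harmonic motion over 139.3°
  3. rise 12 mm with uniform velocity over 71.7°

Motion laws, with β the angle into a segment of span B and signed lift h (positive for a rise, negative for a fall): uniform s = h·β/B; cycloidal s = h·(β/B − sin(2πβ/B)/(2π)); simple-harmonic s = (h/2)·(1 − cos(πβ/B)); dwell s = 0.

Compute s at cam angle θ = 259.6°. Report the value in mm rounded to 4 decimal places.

seg 1 [0°–149°] cycloidal, h=18: full span → s += 18 → s = 18.0000
seg 2 [149°–288.3°] simple-harmonic, h=-10: θ=259.6° here. β=110.6, B=139.3. -10/2·(1 − cos(π·0.7940)) = -8.9887 → s = 9.0113

9.0113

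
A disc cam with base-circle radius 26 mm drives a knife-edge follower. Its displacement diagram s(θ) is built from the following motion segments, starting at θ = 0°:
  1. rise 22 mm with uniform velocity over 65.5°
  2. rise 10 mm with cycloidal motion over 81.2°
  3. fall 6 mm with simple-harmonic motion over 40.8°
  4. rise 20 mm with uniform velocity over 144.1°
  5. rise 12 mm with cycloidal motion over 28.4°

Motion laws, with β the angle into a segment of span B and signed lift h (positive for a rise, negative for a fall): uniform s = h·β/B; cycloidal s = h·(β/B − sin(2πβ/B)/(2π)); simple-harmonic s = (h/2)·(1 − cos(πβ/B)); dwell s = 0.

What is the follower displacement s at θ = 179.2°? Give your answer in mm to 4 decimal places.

seg 1 [0°–65.5°] uniform, h=22: full span → s += 22 → s = 22.0000
seg 2 [65.5°–146.7°] cycloidal, h=10: full span → s += 10 → s = 32.0000
seg 3 [146.7°–187.5°] simple-harmonic, h=-6: θ=179.2° here. β=32.5, B=40.8. -6/2·(1 − cos(π·0.7966)) = -5.4079 → s = 26.5921

26.5921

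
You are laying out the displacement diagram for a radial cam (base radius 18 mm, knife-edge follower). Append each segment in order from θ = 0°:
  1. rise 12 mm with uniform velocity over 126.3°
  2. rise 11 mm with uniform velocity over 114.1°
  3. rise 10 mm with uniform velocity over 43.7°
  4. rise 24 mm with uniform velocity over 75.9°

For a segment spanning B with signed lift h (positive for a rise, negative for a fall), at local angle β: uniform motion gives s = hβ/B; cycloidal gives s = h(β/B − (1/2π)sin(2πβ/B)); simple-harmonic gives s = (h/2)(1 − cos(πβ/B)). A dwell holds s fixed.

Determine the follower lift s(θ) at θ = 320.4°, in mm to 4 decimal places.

seg 1 [0°–126.3°] uniform, h=12: full span → s += 12 → s = 12.0000
seg 2 [126.3°–240.4°] uniform, h=11: full span → s += 11 → s = 23.0000
seg 3 [240.4°–284.1°] uniform, h=10: full span → s += 10 → s = 33.0000
seg 4 [284.1°–360°] uniform, h=24: θ=320.4° here. β=36.3, B=75.9. 24·36.3/75.9 = 11.4783 → s = 44.4783

44.4783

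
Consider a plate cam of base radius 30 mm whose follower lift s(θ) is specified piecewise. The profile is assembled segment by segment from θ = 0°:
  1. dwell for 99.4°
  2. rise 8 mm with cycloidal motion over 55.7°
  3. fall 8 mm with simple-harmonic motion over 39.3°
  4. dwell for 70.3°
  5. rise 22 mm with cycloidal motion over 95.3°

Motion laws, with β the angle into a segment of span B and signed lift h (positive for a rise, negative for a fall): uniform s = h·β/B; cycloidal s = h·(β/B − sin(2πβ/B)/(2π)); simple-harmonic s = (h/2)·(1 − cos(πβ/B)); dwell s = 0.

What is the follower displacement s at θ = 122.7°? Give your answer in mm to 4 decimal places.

seg 1 [0°–99.4°] dwell: s stays 0.0000
seg 2 [99.4°–155.1°] cycloidal, h=8: θ=122.7° here. β=23.3, B=55.7. 8·(0.4183 − sin(2π·0.4183)/(2π)) = 2.7213 → s = 2.7213

2.7213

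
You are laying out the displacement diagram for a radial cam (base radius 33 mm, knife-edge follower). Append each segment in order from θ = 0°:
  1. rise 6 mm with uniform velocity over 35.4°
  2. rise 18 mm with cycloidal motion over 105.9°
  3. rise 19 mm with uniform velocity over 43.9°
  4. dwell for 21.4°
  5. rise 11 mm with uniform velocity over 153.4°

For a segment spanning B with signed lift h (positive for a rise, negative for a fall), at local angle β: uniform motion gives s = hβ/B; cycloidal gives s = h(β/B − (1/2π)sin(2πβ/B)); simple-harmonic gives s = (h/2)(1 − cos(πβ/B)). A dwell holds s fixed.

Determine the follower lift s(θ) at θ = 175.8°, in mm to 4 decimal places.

seg 1 [0°–35.4°] uniform, h=6: full span → s += 6 → s = 6.0000
seg 2 [35.4°–141.3°] cycloidal, h=18: full span → s += 18 → s = 24.0000
seg 3 [141.3°–185.2°] uniform, h=19: θ=175.8° here. β=34.5, B=43.9. 19·34.5/43.9 = 14.9317 → s = 38.9317

38.9317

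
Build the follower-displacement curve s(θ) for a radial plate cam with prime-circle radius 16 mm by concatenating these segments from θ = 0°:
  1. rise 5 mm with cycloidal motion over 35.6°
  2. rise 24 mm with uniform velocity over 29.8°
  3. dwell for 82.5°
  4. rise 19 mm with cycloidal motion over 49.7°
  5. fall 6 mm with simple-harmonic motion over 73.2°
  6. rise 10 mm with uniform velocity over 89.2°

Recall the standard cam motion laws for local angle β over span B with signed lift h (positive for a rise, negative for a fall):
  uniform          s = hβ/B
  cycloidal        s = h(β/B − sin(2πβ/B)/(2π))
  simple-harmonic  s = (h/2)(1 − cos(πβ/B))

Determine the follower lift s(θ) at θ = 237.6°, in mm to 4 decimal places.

seg 1 [0°–35.6°] cycloidal, h=5: full span → s += 5 → s = 5.0000
seg 2 [35.6°–65.4°] uniform, h=24: full span → s += 24 → s = 29.0000
seg 3 [65.4°–147.9°] dwell: s stays 29.0000
seg 4 [147.9°–197.6°] cycloidal, h=19: full span → s += 19 → s = 48.0000
seg 5 [197.6°–270.8°] simple-harmonic, h=-6: θ=237.6° here. β=40, B=73.2. -6/2·(1 − cos(π·0.5464)) = -3.4362 → s = 44.5638

44.5638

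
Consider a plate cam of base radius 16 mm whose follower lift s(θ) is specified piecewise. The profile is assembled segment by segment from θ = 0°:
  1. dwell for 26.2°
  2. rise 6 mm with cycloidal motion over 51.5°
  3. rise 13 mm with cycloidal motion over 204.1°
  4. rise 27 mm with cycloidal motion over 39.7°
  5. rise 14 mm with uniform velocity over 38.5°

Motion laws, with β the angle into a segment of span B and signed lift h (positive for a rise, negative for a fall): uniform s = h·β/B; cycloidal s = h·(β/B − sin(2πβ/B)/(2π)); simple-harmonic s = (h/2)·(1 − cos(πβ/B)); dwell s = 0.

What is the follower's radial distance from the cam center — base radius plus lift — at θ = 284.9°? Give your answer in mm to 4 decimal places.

seg 1 [0°–26.2°] dwell: s stays 0.0000
seg 2 [26.2°–77.7°] cycloidal, h=6: full span → s += 6 → s = 6.0000
seg 3 [77.7°–281.8°] cycloidal, h=13: full span → s += 13 → s = 19.0000
seg 4 [281.8°–321.5°] cycloidal, h=27: θ=284.9° here. β=3.1, B=39.7. 27·(0.0781 − sin(2π·0.0781)/(2π)) = 0.0836 → s = 19.0836
radial distance = base radius + s = 16 + 19.0836 = 35.0836

35.0836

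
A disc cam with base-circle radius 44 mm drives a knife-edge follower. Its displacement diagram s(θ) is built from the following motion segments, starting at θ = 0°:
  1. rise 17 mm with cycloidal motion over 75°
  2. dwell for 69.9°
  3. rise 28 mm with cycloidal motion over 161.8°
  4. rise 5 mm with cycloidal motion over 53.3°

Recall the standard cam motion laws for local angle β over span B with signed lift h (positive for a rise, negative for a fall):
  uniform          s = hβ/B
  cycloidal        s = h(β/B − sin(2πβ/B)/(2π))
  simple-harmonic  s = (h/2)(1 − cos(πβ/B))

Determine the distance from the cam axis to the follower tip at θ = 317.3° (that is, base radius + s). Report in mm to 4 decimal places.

seg 1 [0°–75°] cycloidal, h=17: full span → s += 17 → s = 17.0000
seg 2 [75°–144.9°] dwell: s stays 17.0000
seg 3 [144.9°–306.7°] cycloidal, h=28: full span → s += 28 → s = 45.0000
seg 4 [306.7°–360°] cycloidal, h=5: θ=317.3° here. β=10.6, B=53.3. 5·(0.1989 − sin(2π·0.1989)/(2π)) = 0.2393 → s = 45.2393
radial distance = base radius + s = 44 + 45.2393 = 89.2393

89.2393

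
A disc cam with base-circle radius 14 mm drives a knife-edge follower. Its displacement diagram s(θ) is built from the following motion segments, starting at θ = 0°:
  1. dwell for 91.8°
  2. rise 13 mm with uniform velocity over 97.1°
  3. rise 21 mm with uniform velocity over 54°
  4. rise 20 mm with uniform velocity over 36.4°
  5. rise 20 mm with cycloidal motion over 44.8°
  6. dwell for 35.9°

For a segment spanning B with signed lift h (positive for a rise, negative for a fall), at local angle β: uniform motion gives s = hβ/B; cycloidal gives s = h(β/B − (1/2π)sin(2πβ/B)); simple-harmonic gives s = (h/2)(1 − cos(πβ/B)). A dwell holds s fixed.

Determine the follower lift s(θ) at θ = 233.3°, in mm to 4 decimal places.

seg 1 [0°–91.8°] dwell: s stays 0.0000
seg 2 [91.8°–188.9°] uniform, h=13: full span → s += 13 → s = 13.0000
seg 3 [188.9°–242.9°] uniform, h=21: θ=233.3° here. β=44.4, B=54. 21·44.4/54 = 17.2667 → s = 30.2667

30.2667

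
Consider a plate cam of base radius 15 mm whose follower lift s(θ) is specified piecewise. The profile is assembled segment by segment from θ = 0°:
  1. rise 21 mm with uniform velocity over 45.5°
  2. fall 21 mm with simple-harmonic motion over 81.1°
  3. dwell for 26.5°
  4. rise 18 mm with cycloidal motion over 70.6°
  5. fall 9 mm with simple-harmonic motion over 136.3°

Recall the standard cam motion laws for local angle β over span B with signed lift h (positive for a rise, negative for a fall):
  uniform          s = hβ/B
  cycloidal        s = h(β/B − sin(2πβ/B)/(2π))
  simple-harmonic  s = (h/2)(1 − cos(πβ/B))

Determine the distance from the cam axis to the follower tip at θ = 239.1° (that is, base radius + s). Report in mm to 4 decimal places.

seg 1 [0°–45.5°] uniform, h=21: full span → s += 21 → s = 21.0000
seg 2 [45.5°–126.6°] simple-harmonic, h=-21: full span → s += -21 → s = 0.0000
seg 3 [126.6°–153.1°] dwell: s stays 0.0000
seg 4 [153.1°–223.7°] cycloidal, h=18: full span → s += 18 → s = 18.0000
seg 5 [223.7°–360°] simple-harmonic, h=-9: θ=239.1° here. β=15.4, B=136.3. -9/2·(1 − cos(π·0.1130)) = -0.2805 → s = 17.7195
radial distance = base radius + s = 15 + 17.7195 = 32.7195

32.7195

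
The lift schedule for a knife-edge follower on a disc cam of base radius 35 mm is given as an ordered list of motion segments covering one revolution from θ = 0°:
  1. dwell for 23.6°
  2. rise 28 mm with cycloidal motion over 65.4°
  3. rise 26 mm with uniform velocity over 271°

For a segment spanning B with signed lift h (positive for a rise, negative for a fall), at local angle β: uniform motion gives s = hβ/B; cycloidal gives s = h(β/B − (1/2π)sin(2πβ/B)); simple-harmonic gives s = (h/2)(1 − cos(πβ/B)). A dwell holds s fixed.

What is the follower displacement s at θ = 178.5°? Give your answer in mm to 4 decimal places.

seg 1 [0°–23.6°] dwell: s stays 0.0000
seg 2 [23.6°–89°] cycloidal, h=28: full span → s += 28 → s = 28.0000
seg 3 [89°–360°] uniform, h=26: θ=178.5° here. β=89.5, B=271. 26·89.5/271 = 8.5867 → s = 36.5867

36.5867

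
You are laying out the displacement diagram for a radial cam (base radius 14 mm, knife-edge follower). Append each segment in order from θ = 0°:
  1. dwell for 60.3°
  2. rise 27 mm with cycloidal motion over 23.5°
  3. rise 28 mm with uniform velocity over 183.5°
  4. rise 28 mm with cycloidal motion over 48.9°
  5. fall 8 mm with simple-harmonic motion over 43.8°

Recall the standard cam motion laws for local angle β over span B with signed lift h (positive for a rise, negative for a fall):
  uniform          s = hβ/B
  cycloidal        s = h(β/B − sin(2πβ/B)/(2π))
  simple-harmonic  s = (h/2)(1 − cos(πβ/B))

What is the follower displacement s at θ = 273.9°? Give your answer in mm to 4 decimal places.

seg 1 [0°–60.3°] dwell: s stays 0.0000
seg 2 [60.3°–83.8°] cycloidal, h=27: full span → s += 27 → s = 27.0000
seg 3 [83.8°–267.3°] uniform, h=28: full span → s += 28 → s = 55.0000
seg 4 [267.3°–316.2°] cycloidal, h=28: θ=273.9° here. β=6.6, B=48.9. 28·(0.1350 − sin(2π·0.1350)/(2π)) = 0.4370 → s = 55.4370

55.4370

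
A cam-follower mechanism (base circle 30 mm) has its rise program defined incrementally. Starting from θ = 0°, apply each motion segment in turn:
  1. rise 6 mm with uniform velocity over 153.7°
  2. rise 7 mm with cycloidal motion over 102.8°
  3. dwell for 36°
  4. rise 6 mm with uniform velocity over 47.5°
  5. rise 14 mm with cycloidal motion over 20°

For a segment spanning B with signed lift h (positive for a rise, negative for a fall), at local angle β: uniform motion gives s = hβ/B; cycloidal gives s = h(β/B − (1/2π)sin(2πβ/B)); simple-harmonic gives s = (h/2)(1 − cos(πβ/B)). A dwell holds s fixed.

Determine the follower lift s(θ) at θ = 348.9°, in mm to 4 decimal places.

seg 1 [0°–153.7°] uniform, h=6: full span → s += 6 → s = 6.0000
seg 2 [153.7°–256.5°] cycloidal, h=7: full span → s += 7 → s = 13.0000
seg 3 [256.5°–292.5°] dwell: s stays 13.0000
seg 4 [292.5°–340°] uniform, h=6: full span → s += 6 → s = 19.0000
seg 5 [340°–360°] cycloidal, h=14: θ=348.9° here. β=8.9, B=20. 14·(0.4450 − sin(2π·0.4450)/(2π)) = 5.4752 → s = 24.4752

24.4752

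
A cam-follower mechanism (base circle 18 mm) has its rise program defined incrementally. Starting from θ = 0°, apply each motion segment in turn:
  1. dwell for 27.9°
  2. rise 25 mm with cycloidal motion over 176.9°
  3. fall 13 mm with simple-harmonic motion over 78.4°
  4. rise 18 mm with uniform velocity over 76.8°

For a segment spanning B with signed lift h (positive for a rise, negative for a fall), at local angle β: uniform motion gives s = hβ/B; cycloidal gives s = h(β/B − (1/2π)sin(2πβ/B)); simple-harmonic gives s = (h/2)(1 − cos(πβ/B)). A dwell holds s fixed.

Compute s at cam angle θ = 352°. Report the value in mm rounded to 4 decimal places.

seg 1 [0°–27.9°] dwell: s stays 0.0000
seg 2 [27.9°–204.8°] cycloidal, h=25: full span → s += 25 → s = 25.0000
seg 3 [204.8°–283.2°] simple-harmonic, h=-13: full span → s += -13 → s = 12.0000
seg 4 [283.2°–360°] uniform, h=18: θ=352° here. β=68.8, B=76.8. 18·68.8/76.8 = 16.1250 → s = 28.1250

28.1250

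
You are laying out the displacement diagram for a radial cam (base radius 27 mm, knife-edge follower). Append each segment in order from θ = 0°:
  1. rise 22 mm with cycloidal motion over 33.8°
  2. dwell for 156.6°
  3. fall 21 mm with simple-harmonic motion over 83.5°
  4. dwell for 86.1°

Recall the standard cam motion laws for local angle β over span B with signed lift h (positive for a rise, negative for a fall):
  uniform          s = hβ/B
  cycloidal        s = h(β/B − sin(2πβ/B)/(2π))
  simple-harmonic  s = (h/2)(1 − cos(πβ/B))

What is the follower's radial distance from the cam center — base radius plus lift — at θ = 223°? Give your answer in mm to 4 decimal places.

seg 1 [0°–33.8°] cycloidal, h=22: full span → s += 22 → s = 22.0000
seg 2 [33.8°–190.4°] dwell: s stays 22.0000
seg 3 [190.4°–273.9°] simple-harmonic, h=-21: θ=223° here. β=32.6, B=83.5. -21/2·(1 − cos(π·0.3904)) = -6.9563 → s = 15.0437
radial distance = base radius + s = 27 + 15.0437 = 42.0437

42.0437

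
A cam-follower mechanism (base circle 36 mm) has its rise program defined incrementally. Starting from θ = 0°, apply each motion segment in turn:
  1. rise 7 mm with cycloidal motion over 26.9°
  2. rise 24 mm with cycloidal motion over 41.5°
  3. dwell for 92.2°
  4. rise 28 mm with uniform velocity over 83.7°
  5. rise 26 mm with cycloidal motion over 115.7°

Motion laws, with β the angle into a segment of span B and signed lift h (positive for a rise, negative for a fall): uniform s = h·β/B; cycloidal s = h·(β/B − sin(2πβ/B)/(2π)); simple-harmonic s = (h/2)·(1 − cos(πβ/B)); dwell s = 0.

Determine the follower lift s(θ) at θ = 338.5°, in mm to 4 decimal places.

seg 1 [0°–26.9°] cycloidal, h=7: full span → s += 7 → s = 7.0000
seg 2 [26.9°–68.4°] cycloidal, h=24: full span → s += 24 → s = 31.0000
seg 3 [68.4°–160.6°] dwell: s stays 31.0000
seg 4 [160.6°–244.3°] uniform, h=28: full span → s += 28 → s = 59.0000
seg 5 [244.3°–360°] cycloidal, h=26: θ=338.5° here. β=94.2, B=115.7. 26·(0.8142 − sin(2π·0.8142)/(2π)) = 24.9747 → s = 83.9747

83.9747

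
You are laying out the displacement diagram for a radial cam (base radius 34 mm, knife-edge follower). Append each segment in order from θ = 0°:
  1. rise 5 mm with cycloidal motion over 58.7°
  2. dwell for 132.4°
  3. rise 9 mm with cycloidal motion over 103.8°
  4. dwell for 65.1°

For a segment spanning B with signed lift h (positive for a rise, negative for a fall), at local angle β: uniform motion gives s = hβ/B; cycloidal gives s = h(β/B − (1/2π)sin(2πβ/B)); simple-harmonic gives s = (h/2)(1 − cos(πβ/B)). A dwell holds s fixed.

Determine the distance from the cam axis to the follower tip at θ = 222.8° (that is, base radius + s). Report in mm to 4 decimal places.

seg 1 [0°–58.7°] cycloidal, h=5: full span → s += 5 → s = 5.0000
seg 2 [58.7°–191.1°] dwell: s stays 5.0000
seg 3 [191.1°–294.9°] cycloidal, h=9: θ=222.8° here. β=31.7, B=103.8. 9·(0.3054 − sin(2π·0.3054)/(2π)) = 1.4021 → s = 6.4021
radial distance = base radius + s = 34 + 6.4021 = 40.4021

40.4021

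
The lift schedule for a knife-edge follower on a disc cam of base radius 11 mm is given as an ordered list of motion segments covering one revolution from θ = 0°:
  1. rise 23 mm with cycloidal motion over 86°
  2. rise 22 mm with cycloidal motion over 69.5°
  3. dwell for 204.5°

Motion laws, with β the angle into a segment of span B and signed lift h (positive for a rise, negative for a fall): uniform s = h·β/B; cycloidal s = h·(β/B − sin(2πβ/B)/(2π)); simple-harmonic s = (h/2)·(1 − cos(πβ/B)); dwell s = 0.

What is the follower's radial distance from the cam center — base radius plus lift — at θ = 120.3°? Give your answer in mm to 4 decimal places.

seg 1 [0°–86°] cycloidal, h=23: full span → s += 23 → s = 23.0000
seg 2 [86°–155.5°] cycloidal, h=22: θ=120.3° here. β=34.3, B=69.5. 22·(0.4935 − sin(2π·0.4935)/(2π)) = 10.7151 → s = 33.7151
radial distance = base radius + s = 11 + 33.7151 = 44.7151

44.7151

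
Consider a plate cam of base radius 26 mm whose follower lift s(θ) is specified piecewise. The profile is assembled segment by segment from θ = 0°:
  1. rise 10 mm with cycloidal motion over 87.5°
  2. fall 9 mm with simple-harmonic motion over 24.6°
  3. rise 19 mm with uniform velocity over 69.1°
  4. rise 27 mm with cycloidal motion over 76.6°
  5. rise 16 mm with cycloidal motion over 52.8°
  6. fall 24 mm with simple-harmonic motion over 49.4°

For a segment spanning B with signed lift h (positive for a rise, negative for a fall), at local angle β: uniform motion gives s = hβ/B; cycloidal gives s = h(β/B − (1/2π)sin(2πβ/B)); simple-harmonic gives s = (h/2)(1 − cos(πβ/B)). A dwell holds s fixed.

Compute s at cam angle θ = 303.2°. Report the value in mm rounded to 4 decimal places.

seg 1 [0°–87.5°] cycloidal, h=10: full span → s += 10 → s = 10.0000
seg 2 [87.5°–112.1°] simple-harmonic, h=-9: full span → s += -9 → s = 1.0000
seg 3 [112.1°–181.2°] uniform, h=19: full span → s += 19 → s = 20.0000
seg 4 [181.2°–257.8°] cycloidal, h=27: full span → s += 27 → s = 47.0000
seg 5 [257.8°–310.6°] cycloidal, h=16: θ=303.2° here. β=45.4, B=52.8. 16·(0.8598 − sin(2π·0.8598)/(2π)) = 15.7212 → s = 62.7212

62.7212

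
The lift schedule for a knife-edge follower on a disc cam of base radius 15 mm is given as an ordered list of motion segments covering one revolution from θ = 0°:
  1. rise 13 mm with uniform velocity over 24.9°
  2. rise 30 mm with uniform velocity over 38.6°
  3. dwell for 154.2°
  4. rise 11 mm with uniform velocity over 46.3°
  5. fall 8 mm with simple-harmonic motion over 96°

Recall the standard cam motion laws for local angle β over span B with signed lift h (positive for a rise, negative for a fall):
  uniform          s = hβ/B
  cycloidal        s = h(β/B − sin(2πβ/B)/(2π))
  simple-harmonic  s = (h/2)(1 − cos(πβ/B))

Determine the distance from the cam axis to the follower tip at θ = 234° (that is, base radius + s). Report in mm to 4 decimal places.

seg 1 [0°–24.9°] uniform, h=13: full span → s += 13 → s = 13.0000
seg 2 [24.9°–63.5°] uniform, h=30: full span → s += 30 → s = 43.0000
seg 3 [63.5°–217.7°] dwell: s stays 43.0000
seg 4 [217.7°–264°] uniform, h=11: θ=234° here. β=16.3, B=46.3. 11·16.3/46.3 = 3.8726 → s = 46.8726
radial distance = base radius + s = 15 + 46.8726 = 61.8726

61.8726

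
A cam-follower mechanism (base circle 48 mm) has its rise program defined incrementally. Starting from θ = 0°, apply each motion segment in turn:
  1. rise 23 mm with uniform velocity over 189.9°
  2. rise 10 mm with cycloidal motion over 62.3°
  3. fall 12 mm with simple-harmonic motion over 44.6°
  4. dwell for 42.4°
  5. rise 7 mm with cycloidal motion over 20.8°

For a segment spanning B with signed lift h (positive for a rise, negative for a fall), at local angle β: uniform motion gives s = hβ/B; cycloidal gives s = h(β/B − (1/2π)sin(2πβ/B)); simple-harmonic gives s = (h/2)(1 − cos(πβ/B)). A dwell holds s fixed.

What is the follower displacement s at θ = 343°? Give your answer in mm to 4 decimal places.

seg 1 [0°–189.9°] uniform, h=23: full span → s += 23 → s = 23.0000
seg 2 [189.9°–252.2°] cycloidal, h=10: full span → s += 10 → s = 33.0000
seg 3 [252.2°–296.8°] simple-harmonic, h=-12: full span → s += -12 → s = 21.0000
seg 4 [296.8°–339.2°] dwell: s stays 21.0000
seg 5 [339.2°–360°] cycloidal, h=7: θ=343° here. β=3.8, B=20.8. 7·(0.1827 − sin(2π·0.1827)/(2π)) = 0.2629 → s = 21.2629

21.2629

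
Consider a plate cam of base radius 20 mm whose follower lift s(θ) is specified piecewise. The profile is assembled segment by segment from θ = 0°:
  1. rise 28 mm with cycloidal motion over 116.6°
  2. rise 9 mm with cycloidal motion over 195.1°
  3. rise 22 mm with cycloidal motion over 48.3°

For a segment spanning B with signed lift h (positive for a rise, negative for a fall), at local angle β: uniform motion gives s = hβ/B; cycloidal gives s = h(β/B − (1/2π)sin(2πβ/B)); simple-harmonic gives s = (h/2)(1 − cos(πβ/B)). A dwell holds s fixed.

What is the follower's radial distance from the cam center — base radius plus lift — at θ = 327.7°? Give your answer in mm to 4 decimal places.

seg 1 [0°–116.6°] cycloidal, h=28: full span → s += 28 → s = 28.0000
seg 2 [116.6°–311.7°] cycloidal, h=9: full span → s += 9 → s = 37.0000
seg 3 [311.7°–360°] cycloidal, h=22: θ=327.7° here. β=16, B=48.3. 22·(0.3313 − sin(2π·0.3313)/(2π)) = 4.2330 → s = 41.2330
radial distance = base radius + s = 20 + 41.2330 = 61.2330

61.2330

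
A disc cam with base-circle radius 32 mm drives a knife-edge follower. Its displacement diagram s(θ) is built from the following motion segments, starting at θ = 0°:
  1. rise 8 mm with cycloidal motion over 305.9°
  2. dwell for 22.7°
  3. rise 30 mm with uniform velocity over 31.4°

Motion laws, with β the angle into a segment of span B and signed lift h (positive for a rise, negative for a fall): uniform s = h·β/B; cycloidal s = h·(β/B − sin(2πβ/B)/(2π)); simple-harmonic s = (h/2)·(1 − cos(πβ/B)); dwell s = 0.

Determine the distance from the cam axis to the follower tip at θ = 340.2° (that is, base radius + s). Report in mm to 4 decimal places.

seg 1 [0°–305.9°] cycloidal, h=8: full span → s += 8 → s = 8.0000
seg 2 [305.9°–328.6°] dwell: s stays 8.0000
seg 3 [328.6°–360°] uniform, h=30: θ=340.2° here. β=11.6, B=31.4. 30·11.6/31.4 = 11.0828 → s = 19.0828
radial distance = base radius + s = 32 + 19.0828 = 51.0828

51.0828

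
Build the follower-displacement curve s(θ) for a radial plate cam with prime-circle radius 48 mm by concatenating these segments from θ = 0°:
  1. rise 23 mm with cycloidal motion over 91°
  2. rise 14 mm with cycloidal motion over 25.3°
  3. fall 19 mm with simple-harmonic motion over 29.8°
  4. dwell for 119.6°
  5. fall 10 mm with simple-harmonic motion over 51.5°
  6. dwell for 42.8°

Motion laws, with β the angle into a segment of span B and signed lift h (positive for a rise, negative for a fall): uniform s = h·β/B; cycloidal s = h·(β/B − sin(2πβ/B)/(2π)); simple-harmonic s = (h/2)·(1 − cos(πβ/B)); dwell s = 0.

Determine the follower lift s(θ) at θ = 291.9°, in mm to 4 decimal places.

seg 1 [0°–91°] cycloidal, h=23: full span → s += 23 → s = 23.0000
seg 2 [91°–116.3°] cycloidal, h=14: full span → s += 14 → s = 37.0000
seg 3 [116.3°–146.1°] simple-harmonic, h=-19: full span → s += -19 → s = 18.0000
seg 4 [146.1°–265.7°] dwell: s stays 18.0000
seg 5 [265.7°–317.2°] simple-harmonic, h=-10: θ=291.9° here. β=26.2, B=51.5. -10/2·(1 − cos(π·0.5087)) = -5.1372 → s = 12.8628

12.8628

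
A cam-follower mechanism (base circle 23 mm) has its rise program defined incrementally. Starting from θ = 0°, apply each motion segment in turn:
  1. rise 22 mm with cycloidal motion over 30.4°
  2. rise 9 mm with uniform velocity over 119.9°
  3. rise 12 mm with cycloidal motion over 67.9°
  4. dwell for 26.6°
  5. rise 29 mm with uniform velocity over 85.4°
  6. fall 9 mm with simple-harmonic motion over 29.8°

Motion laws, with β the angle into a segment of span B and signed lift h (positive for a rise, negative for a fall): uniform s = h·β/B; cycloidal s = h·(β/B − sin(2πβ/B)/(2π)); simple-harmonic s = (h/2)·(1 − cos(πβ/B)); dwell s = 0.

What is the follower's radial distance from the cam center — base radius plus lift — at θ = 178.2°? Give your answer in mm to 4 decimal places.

seg 1 [0°–30.4°] cycloidal, h=22: full span → s += 22 → s = 22.0000
seg 2 [30.4°–150.3°] uniform, h=9: full span → s += 9 → s = 31.0000
seg 3 [150.3°–218.2°] cycloidal, h=12: θ=178.2° here. β=27.9, B=67.9. 12·(0.4109 − sin(2π·0.4109)/(2π)) = 3.9165 → s = 34.9165
radial distance = base radius + s = 23 + 34.9165 = 57.9165

57.9165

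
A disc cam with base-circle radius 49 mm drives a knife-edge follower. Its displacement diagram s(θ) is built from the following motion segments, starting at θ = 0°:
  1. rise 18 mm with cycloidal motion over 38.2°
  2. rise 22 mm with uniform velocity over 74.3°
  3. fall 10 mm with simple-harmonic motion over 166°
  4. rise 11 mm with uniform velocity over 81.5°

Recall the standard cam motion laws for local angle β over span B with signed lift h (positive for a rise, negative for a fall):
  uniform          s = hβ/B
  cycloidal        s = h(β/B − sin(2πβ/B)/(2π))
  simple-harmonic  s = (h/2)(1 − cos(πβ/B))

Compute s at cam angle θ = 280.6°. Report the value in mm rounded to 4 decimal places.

seg 1 [0°–38.2°] cycloidal, h=18: full span → s += 18 → s = 18.0000
seg 2 [38.2°–112.5°] uniform, h=22: full span → s += 22 → s = 40.0000
seg 3 [112.5°–278.5°] simple-harmonic, h=-10: full span → s += -10 → s = 30.0000
seg 4 [278.5°–360°] uniform, h=11: θ=280.6° here. β=2.1, B=81.5. 11·2.1/81.5 = 0.2834 → s = 30.2834

30.2834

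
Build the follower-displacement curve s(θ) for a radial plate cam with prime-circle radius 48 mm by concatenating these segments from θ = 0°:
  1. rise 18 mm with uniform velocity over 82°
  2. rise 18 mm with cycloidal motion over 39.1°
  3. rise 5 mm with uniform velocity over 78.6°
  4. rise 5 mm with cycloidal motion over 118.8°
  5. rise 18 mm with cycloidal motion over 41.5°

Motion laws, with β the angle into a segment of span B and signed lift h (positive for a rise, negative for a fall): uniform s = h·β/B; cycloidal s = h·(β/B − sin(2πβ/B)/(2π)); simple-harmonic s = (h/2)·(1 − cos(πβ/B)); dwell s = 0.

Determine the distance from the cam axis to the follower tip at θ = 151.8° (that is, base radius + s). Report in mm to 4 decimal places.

seg 1 [0°–82°] uniform, h=18: full span → s += 18 → s = 18.0000
seg 2 [82°–121.1°] cycloidal, h=18: full span → s += 18 → s = 36.0000
seg 3 [121.1°–199.7°] uniform, h=5: θ=151.8° here. β=30.7, B=78.6. 5·30.7/78.6 = 1.9529 → s = 37.9529
radial distance = base radius + s = 48 + 37.9529 = 85.9529

85.9529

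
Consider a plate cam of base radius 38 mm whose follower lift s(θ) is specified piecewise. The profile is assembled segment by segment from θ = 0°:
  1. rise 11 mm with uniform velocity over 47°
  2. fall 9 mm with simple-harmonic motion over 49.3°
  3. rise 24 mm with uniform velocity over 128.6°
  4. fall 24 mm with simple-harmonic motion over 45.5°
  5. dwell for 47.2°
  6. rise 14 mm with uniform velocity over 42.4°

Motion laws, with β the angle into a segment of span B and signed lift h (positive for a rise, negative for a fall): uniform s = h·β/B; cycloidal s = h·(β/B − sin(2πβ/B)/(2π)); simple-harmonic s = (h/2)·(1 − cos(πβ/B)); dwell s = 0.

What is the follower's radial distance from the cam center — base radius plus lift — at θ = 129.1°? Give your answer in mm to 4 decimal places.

seg 1 [0°–47°] uniform, h=11: full span → s += 11 → s = 11.0000
seg 2 [47°–96.3°] simple-harmonic, h=-9: full span → s += -9 → s = 2.0000
seg 3 [96.3°–224.9°] uniform, h=24: θ=129.1° here. β=32.8, B=128.6. 24·32.8/128.6 = 6.1213 → s = 8.1213
radial distance = base radius + s = 38 + 8.1213 = 46.1213

46.1213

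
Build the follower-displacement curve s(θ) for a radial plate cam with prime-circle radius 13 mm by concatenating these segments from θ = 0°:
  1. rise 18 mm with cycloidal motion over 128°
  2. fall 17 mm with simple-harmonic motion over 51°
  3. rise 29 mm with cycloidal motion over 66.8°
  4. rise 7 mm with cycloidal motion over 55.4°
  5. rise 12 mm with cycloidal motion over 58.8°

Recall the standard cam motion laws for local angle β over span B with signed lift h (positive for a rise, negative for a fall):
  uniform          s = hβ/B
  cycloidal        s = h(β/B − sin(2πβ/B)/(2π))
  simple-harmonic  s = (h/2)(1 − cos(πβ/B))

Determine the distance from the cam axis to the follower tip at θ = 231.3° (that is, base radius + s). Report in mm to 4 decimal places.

seg 1 [0°–128°] cycloidal, h=18: full span → s += 18 → s = 18.0000
seg 2 [128°–179°] simple-harmonic, h=-17: full span → s += -17 → s = 1.0000
seg 3 [179°–245.8°] cycloidal, h=29: θ=231.3° here. β=52.3, B=66.8. 29·(0.7829 − sin(2π·0.7829)/(2π)) = 27.2221 → s = 28.2221
radial distance = base radius + s = 13 + 28.2221 = 41.2221

41.2221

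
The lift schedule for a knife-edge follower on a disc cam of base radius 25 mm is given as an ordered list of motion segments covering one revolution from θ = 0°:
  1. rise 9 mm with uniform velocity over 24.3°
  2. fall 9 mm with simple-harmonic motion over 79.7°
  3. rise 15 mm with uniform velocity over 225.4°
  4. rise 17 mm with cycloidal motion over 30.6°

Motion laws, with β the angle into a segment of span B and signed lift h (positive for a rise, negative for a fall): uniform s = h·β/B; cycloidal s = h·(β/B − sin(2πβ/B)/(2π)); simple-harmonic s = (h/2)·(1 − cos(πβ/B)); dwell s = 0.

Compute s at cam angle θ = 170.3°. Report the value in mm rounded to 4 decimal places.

seg 1 [0°–24.3°] uniform, h=9: full span → s += 9 → s = 9.0000
seg 2 [24.3°–104°] simple-harmonic, h=-9: full span → s += -9 → s = 0.0000
seg 3 [104°–329.4°] uniform, h=15: θ=170.3° here. β=66.3, B=225.4. 15·66.3/225.4 = 4.4122 → s = 4.4122

4.4122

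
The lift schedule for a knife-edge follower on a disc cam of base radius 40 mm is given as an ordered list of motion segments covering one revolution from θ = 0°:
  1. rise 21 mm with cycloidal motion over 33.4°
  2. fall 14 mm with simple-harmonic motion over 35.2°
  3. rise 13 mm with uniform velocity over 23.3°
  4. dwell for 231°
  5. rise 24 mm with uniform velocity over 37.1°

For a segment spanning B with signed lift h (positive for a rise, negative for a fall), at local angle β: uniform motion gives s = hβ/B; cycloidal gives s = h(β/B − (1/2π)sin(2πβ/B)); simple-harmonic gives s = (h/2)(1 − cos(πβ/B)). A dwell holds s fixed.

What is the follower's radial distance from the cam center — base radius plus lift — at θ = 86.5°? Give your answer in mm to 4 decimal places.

seg 1 [0°–33.4°] cycloidal, h=21: full span → s += 21 → s = 21.0000
seg 2 [33.4°–68.6°] simple-harmonic, h=-14: full span → s += -14 → s = 7.0000
seg 3 [68.6°–91.9°] uniform, h=13: θ=86.5° here. β=17.9, B=23.3. 13·17.9/23.3 = 9.9871 → s = 16.9871
radial distance = base radius + s = 40 + 16.9871 = 56.9871

56.9871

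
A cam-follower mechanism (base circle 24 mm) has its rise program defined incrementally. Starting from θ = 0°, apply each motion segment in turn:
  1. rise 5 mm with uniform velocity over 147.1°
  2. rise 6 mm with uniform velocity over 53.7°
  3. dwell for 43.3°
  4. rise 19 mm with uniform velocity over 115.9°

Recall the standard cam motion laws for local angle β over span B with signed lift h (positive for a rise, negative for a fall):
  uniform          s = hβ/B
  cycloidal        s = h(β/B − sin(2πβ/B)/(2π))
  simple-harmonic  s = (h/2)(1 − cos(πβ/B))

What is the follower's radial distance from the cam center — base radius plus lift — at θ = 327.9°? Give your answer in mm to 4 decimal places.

seg 1 [0°–147.1°] uniform, h=5: full span → s += 5 → s = 5.0000
seg 2 [147.1°–200.8°] uniform, h=6: full span → s += 6 → s = 11.0000
seg 3 [200.8°–244.1°] dwell: s stays 11.0000
seg 4 [244.1°–360°] uniform, h=19: θ=327.9° here. β=83.8, B=115.9. 19·83.8/115.9 = 13.7377 → s = 24.7377
radial distance = base radius + s = 24 + 24.7377 = 48.7377

48.7377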